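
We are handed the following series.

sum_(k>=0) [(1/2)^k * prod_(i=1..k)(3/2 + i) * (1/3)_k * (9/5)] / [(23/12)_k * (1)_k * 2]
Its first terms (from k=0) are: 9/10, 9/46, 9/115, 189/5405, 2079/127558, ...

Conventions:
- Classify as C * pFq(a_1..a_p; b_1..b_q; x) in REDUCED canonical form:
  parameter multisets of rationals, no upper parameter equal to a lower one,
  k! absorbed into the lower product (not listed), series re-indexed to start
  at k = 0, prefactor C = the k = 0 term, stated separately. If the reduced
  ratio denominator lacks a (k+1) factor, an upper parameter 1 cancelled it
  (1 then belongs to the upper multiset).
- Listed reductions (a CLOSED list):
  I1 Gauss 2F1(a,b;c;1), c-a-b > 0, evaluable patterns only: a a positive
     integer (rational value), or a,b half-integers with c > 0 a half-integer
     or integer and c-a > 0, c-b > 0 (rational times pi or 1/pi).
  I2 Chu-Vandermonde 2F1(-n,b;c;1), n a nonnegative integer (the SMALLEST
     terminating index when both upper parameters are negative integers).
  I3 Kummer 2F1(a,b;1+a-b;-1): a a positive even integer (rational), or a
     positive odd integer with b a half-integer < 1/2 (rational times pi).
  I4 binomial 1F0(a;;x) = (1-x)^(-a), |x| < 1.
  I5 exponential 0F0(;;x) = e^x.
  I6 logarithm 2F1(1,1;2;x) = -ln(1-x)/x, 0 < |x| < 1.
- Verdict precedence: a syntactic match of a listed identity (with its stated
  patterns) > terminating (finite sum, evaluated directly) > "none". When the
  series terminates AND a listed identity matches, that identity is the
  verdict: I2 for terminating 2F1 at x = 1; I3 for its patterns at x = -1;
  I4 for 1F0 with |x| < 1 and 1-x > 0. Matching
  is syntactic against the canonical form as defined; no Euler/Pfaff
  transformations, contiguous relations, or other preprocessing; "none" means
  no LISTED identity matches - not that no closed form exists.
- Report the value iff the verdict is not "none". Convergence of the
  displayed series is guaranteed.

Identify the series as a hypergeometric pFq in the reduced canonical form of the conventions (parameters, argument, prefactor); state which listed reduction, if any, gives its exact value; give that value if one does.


Classification (C = 9/10): 2F1 with upper {1/3, 5/2}, lower {23/12}, argument x = 1/2. Verdict: none - at argument 1/2 the multisets {1/3, 5/2} ; {23/12} match no listed identity.

The tell: x = (1/2) and the constant factors (C = 9/10, x = 1/2) combine into one prefactor.
Consecutive-term ratio: r(k) = (1/2) * (k+1/3) (k+5/2) / [(k+23/12) (k+1)] - rational; roots negated = parameters, x = (1/2), C = 9/10.


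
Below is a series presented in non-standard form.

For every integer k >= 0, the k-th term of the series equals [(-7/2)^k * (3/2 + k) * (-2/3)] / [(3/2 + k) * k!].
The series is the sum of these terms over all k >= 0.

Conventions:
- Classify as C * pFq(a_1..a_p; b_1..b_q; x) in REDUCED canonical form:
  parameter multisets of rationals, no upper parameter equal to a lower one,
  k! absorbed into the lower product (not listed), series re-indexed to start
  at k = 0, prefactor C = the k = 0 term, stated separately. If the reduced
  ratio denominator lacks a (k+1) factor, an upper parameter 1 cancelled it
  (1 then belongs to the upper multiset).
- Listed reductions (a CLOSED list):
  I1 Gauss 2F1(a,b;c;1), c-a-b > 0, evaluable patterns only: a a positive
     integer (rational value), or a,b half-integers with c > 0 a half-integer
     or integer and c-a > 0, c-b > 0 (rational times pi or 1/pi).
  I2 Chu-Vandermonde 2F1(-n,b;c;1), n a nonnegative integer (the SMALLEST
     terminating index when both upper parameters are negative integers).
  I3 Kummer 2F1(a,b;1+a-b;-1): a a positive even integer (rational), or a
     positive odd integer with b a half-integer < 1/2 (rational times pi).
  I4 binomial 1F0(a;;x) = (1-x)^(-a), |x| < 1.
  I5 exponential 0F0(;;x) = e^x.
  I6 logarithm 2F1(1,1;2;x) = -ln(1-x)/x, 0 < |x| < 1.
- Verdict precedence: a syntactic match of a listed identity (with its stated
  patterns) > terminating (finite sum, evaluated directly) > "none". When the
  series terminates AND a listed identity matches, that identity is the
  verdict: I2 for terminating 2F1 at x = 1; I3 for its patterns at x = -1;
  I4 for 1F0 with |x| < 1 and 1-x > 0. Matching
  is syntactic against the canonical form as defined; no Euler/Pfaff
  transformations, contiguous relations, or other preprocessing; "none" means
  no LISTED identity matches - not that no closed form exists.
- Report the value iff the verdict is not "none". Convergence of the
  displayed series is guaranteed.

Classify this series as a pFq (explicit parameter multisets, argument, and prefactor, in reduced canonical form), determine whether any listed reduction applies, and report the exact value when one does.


This is -2/3 * 0F0(-; -; -7/2) in reduced canonical form. Verdict: exponential (I5) applies (the 0F0 exponential series at x = -7/2). Its exact value is (-2/3) * e^(-7/2).

First insight: with t_0 = -2/3, striking the common factor k + 3/2 reduces the term (C = -2/3).
Term ratio: r(k) = (-7/2) * 1 / [(k+1)] - poly over poly, x = (-7/2) from leading terms; C = -2/3 at k = 0.


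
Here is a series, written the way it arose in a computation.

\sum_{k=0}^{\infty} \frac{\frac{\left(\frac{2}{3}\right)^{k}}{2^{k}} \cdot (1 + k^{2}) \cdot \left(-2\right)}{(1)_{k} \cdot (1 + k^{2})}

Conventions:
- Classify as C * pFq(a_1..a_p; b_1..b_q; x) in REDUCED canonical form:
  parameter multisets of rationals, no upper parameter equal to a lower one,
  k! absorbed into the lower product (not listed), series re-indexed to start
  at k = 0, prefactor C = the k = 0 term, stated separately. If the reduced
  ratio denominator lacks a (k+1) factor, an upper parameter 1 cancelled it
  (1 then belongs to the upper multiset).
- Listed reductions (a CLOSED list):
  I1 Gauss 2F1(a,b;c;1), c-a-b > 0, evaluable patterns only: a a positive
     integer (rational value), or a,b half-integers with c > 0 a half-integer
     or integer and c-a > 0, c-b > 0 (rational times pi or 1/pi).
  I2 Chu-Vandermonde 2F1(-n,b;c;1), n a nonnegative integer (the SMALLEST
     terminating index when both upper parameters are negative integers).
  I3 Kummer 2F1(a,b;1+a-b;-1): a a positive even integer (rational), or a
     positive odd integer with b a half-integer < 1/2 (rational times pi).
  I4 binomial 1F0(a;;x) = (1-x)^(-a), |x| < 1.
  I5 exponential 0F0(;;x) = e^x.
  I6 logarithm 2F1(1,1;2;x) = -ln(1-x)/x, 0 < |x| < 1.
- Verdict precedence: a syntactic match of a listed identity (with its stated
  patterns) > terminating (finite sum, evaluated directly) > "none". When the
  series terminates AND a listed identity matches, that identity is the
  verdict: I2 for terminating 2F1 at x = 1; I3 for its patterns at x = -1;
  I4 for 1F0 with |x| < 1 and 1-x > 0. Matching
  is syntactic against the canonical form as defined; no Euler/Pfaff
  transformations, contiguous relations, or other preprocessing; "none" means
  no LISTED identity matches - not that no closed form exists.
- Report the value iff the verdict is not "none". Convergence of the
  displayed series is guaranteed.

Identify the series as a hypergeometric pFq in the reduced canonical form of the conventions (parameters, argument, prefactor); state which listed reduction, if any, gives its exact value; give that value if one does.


Structural cue: with t_0 = -2, (1)_k (C = -2, x = 1/3) is k! itself.
Step ratio: r(k) = \frac{1}{3} * 1 / [(k+1)] - poly over poly, x = \frac{1}{3} from leading terms; C = -2 at k = 0.

This is -2 * 0F0(-; -; \frac{1}{3}) in reduced canonical form. Verdict at x = \frac{1}{3}: exponential (I5) matches (the 0F0 exponential series at x = \frac{1}{3}). Hence: \left(-2\right) \cdot e^{\frac{1}{3}}.


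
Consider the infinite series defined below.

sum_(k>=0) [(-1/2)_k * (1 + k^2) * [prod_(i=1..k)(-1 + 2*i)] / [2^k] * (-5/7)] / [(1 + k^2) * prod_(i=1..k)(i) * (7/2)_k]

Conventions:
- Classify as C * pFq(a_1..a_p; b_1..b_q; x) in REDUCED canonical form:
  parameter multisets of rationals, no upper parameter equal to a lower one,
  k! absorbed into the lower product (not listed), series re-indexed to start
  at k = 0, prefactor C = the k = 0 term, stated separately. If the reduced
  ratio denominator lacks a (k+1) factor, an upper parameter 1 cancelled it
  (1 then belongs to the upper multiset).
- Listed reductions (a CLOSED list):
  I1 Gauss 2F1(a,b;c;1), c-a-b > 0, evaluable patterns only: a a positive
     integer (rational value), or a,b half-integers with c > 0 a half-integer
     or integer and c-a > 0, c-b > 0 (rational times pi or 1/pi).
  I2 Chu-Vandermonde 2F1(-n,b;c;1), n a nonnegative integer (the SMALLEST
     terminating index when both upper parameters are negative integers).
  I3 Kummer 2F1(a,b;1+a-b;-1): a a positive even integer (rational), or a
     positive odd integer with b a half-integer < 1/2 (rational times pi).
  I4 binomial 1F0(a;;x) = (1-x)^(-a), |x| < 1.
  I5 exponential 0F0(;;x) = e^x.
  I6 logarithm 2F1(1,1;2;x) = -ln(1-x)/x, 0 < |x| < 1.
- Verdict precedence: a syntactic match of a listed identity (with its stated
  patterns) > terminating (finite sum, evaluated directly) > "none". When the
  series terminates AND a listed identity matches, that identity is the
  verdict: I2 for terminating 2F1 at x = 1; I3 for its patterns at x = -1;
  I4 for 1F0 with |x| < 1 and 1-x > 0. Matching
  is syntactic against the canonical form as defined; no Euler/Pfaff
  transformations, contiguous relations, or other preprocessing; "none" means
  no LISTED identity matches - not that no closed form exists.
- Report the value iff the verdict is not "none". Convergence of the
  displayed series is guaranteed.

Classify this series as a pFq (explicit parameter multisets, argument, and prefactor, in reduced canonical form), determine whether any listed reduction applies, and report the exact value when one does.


Key observation: with t_0 = -5/7, the factor k^2 + 1 cancels (top and bottom), leaving C = -5/7.
Adjacent-term ratio: r(k) = 1 * (k-1/2) (k+1/2) / [(k+7/2) (k+1)] ; factor over Q: parameters, x = 1, and C = -5/7.

At argument 1: a 2F1 with upper {-1/2, 1/2}, lower {7/2}, scaled by C = -5/7. Verdict: Gauss (I1, half-integer pattern) fires (x = 1; upper {-1/2, 1/2} half-integers, c = 7/2 in the evaluable pattern). Hence: (-375/1792) * pi.


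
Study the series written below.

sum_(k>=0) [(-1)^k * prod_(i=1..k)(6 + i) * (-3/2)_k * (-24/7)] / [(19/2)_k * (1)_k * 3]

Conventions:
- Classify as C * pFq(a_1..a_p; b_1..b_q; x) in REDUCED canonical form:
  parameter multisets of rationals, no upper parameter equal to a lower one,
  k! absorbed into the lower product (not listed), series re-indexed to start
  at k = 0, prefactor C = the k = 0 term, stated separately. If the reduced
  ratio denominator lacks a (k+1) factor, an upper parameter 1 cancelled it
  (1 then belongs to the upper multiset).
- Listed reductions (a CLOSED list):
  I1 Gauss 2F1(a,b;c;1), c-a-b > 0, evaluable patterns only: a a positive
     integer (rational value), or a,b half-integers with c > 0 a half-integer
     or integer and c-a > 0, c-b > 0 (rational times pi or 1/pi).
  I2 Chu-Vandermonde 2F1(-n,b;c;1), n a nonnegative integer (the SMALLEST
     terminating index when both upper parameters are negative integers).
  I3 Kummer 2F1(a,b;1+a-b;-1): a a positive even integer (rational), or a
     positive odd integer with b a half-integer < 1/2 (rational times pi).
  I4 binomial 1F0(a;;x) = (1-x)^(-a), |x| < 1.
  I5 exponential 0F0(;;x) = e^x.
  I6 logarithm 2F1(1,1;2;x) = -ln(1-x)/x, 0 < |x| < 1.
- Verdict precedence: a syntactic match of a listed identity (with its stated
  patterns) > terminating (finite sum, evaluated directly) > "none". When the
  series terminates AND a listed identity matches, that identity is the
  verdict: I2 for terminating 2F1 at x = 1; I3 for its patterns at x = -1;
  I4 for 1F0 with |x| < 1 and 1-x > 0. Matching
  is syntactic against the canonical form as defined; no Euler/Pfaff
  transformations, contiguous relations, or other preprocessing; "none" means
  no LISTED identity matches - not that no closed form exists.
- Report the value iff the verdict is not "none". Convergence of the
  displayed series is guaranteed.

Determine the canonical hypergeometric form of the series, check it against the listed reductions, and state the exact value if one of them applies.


Key step: with t_0 = -8/7, (1)_k (prefactor -8/7) is k! itself.
Term ratio: r(k) = (-1) * (k-3/2) (k+7) / [(k+19/2) (k+1)] - rational in k. x = (-1); t_0 = -8/7; negate the roots.

The series (x = -1) is 2F1: upper {-3/2, 7}, lower {19/2}, prefactor -8/7. Verdict at x = -1: the Kummer evaluation I3 matches (x = -1; c = 19/2 equals 1+a-b for upper {-3/2, 7}: listed pattern). Its exact value is (-109395/131072) * pi.


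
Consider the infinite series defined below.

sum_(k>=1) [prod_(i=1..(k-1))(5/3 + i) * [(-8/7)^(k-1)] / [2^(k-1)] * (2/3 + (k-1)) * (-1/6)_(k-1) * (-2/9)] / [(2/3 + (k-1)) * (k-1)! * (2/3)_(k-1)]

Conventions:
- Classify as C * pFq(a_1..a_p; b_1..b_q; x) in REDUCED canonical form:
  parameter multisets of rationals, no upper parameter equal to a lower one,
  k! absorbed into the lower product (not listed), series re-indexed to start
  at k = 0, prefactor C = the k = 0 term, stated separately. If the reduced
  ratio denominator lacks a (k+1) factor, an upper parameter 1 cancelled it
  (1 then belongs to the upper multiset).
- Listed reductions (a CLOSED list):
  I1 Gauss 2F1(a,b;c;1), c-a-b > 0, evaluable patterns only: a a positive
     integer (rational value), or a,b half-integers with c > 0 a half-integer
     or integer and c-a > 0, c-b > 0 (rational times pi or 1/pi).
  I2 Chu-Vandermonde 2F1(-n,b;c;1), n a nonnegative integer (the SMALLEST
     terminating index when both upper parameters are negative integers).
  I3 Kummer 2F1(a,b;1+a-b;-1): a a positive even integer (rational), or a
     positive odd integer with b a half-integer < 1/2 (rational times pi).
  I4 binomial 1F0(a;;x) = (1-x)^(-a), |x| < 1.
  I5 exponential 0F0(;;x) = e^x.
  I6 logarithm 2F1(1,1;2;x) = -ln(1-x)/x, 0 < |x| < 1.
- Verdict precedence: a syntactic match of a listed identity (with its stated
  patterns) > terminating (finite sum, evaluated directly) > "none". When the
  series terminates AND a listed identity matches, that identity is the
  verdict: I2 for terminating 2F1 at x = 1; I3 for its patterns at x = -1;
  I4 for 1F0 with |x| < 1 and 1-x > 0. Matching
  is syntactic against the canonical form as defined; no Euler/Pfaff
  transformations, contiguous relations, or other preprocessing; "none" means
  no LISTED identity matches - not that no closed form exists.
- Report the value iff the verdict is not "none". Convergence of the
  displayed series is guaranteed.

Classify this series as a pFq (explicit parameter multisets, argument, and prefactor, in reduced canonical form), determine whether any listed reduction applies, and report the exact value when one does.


Prefactor -2/9, argument -4/7: 2F1 with upper {-1/6, 8/3} over lower {2/3}. Verdict: none. A 2F1 with upper {-1/6, 8/3} fits none of I1-I6 at x = -4/7; the sum runs forever.

Structural cue: t_0 = -2/9 here, and the running product (prefactor -2/9) telescopes to a rising factorial.
Term ratio: r(k) = (-4/7) * (k-1/6) (k+8/3) / [(k+2/3) (k+1)] - poly over poly, x = (-4/7) from leading terms; C = -2/9 at k = 0.


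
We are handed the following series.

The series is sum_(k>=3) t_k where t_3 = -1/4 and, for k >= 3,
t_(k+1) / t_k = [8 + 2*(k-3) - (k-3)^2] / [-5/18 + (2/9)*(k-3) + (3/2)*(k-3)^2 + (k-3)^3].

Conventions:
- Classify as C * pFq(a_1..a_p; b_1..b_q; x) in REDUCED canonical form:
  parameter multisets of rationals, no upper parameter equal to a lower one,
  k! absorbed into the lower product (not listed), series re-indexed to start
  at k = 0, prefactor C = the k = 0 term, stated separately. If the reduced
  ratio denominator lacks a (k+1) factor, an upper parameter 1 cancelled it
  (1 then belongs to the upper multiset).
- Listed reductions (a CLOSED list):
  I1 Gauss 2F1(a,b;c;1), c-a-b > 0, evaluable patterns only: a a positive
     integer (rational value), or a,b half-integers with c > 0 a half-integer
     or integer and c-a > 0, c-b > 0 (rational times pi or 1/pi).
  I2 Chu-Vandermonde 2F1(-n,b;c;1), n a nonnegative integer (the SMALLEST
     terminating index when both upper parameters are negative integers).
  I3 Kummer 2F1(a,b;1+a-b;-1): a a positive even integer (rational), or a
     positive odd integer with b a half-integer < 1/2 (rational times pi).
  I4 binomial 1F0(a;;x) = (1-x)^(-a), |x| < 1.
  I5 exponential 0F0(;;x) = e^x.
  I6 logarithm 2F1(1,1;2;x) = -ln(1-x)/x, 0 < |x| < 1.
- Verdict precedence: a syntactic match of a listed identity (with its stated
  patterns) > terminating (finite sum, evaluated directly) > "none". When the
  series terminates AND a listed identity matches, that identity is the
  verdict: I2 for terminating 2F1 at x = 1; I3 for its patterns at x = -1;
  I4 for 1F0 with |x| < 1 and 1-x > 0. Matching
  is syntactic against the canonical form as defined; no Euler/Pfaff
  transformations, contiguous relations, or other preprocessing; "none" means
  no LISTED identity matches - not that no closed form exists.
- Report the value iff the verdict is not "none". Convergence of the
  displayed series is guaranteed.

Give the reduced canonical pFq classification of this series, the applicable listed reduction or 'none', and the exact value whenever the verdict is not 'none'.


The series (x = -1) is 2F2: upper {-4, 2}, lower {-1/3, 5/6}, prefactor -1/4. Verdict: terminating - the sum ends at index 4 because -4 is a negative integer; exact evaluation follows. Exact value: 21616603/430100.

The tell: t_0 = -1/4 here, and the expanded ratio factors over Q; prefactor -1/4, roots give parameters.
Step ratio: r(k) = (-1) * (k-4) (k+2) / [(k-1/3) (k+5/6) (k+1)] ; factor over Q: parameters, x = (-1), and C = -1/4.


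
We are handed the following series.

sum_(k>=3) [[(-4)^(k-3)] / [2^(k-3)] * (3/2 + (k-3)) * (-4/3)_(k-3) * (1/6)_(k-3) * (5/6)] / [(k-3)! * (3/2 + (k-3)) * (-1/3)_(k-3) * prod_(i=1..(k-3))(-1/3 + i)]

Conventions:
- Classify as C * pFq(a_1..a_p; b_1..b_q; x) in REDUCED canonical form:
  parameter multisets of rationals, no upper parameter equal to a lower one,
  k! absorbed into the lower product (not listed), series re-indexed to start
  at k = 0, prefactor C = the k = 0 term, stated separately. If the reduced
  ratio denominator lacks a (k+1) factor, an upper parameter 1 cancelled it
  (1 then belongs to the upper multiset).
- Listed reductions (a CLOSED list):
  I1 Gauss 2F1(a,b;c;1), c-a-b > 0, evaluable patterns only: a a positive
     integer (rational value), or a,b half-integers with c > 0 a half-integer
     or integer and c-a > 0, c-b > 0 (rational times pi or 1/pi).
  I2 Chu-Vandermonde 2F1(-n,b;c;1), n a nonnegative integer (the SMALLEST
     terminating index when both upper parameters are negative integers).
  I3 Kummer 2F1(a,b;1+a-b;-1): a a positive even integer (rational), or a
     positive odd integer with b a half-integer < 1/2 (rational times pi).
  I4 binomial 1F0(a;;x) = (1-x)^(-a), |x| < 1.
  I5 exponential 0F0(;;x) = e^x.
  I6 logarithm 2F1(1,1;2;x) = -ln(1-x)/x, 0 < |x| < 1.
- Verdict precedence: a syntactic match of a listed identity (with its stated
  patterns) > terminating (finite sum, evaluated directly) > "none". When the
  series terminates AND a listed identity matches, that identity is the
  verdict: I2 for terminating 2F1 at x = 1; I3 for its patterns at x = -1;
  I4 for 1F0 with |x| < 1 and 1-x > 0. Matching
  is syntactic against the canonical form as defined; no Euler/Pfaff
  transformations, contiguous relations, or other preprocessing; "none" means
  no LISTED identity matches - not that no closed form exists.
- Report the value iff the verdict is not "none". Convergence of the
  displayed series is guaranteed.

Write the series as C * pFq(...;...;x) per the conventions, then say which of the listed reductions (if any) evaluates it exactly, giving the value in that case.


This is 5/6 * 2F2(-4/3, 1/6; -1/3, 2/3; -2) in reduced canonical form. Verdict: none. A 2F2 with upper {-4/3, 1/6} fits none of I1-I6 at x = -2; the sum runs forever.

Key observation: t_0 = 5/6 here, and striking the common factor k + 3/2 reduces the term (prefactor 5/6).
Consecutive-term ratio: r(k) = (-2) * (k-4/3) (k+1/6) / [(k-1/3) (k+2/3) (k+1)] ; factor over Q: parameters, x = (-2), and C = 5/6.


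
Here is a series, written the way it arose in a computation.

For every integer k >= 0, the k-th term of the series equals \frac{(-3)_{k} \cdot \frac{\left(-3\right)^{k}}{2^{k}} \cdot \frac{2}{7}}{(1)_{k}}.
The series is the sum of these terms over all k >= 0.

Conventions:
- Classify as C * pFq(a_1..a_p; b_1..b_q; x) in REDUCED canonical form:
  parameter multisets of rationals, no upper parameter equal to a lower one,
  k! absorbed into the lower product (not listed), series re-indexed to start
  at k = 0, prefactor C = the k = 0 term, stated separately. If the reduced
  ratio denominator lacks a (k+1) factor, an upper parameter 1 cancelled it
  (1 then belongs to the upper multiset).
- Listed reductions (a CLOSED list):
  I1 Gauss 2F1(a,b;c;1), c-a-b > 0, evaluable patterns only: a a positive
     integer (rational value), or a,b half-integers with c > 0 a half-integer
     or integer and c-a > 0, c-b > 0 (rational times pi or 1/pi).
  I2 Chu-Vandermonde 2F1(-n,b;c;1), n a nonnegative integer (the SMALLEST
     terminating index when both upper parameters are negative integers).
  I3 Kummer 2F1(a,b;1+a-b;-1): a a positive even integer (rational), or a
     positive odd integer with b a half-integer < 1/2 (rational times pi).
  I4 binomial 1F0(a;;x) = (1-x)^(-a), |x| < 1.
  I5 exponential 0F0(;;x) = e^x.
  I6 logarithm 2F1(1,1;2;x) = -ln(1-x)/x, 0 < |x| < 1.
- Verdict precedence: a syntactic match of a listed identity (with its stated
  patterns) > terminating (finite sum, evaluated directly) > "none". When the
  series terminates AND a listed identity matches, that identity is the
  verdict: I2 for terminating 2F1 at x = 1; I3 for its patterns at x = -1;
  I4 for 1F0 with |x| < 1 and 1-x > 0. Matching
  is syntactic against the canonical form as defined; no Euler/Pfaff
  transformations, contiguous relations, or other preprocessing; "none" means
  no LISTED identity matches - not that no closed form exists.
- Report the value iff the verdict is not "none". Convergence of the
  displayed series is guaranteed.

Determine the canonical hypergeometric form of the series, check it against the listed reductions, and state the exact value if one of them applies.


Prefactor \frac{2}{7}, argument -\frac{3}{2}: 1F0 with upper {-3} over lower {-}. Verdict: terminating - no listed pattern fits, but -3 in the upper list cuts the series at k = 3; direct evaluation. Hence: \frac{125}{28}.

Key observation: from the first term \frac{2}{7}: the two geometric factors (C = 2/7, x = -3/2) combine into one argument.
Consecutive-term ratio: r(k) = -\frac{3}{2} * (k-3) / [(k+1)] - rational in k, leading ratio -\frac{3}{2}; with t_0 = \frac{2}{7}, classification follows.


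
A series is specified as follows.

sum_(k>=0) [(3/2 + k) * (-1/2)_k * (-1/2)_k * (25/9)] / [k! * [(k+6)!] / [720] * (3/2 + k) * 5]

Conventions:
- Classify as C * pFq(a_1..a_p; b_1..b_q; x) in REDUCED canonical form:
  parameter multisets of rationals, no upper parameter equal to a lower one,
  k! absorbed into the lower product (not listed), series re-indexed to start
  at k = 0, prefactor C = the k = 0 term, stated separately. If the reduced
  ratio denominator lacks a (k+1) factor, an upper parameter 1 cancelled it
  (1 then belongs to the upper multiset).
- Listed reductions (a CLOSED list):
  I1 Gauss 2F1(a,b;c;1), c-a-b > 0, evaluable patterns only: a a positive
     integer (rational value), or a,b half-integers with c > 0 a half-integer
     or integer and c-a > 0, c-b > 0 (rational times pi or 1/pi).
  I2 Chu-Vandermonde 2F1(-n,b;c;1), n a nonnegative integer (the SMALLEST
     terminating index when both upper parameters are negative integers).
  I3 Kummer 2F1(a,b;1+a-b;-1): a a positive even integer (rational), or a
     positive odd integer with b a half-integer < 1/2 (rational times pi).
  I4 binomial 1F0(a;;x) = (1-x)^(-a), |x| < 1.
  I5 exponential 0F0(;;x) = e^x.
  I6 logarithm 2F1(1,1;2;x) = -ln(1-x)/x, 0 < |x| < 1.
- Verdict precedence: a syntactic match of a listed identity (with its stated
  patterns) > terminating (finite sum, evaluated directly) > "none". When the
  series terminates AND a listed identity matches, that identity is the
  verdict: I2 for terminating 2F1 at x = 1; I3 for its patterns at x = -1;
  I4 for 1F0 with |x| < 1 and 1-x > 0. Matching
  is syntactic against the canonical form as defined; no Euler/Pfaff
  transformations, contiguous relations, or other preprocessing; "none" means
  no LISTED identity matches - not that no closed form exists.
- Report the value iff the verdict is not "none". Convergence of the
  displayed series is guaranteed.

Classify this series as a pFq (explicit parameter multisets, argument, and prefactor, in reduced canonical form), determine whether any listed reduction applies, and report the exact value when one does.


The series (x = 1) is 2F1: upper {-1/2, -1/2}, lower {7}, prefactor 5/9. Verdict: Gauss's theorem I1 (half-integer case) fires (x = 1; upper {-1/2, -1/2} half-integers, c = 7 in the evaluable pattern). Exact value: (20971520/11594583) / pi.

First insight: x = 1 and striking the common factor k + 3/2 reduces the term (C = 5/9).
Adjacent-term ratio: r(k) = 1 * (k-1/2) (k-1/2) / [(k+7) (k+1)] ; factor over Q: parameters, x = 1, and C = 5/9.


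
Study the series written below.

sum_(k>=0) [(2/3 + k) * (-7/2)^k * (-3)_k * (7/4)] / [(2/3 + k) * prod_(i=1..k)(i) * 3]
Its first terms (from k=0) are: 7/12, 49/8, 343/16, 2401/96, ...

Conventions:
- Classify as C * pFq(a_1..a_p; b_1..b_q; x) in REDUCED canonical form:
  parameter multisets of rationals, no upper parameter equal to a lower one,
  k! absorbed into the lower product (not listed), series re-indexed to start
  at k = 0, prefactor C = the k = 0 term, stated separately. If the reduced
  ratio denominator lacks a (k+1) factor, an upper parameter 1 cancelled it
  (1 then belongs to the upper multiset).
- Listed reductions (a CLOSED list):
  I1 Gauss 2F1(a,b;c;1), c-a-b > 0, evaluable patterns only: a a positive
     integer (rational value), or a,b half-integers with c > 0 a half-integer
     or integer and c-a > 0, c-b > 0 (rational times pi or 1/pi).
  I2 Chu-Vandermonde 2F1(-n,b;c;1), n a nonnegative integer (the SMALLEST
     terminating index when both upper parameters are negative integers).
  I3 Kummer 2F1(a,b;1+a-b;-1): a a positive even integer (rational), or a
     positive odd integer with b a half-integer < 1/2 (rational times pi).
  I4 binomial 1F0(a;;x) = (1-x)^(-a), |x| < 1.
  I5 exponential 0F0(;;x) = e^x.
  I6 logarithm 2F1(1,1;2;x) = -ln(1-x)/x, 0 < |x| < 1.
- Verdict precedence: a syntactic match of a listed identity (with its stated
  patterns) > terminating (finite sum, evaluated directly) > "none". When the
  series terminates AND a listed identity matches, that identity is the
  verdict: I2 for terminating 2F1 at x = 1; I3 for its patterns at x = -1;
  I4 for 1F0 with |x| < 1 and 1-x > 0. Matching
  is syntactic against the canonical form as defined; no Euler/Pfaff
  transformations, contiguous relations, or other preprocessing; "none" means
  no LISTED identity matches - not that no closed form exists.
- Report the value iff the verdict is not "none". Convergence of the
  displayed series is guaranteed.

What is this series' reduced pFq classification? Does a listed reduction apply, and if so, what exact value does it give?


The series (x = -7/2) is 1F0: upper {-3}, lower {-}, prefactor 7/12. Verdict: terminating - no listed pattern fits, but -3 in the upper list cuts the series at k = 3; direct evaluation. Its exact value is 1701/32.

First insight: with t_0 = 7/12, the factor k + 2/3 cancels (top and bottom), leaving C = 7/12.
Term ratio: r(k) = (-7/2) * (k-3) / [(k+1)] - rational in k, leading ratio (-7/2); with t_0 = 7/12, classification follows.


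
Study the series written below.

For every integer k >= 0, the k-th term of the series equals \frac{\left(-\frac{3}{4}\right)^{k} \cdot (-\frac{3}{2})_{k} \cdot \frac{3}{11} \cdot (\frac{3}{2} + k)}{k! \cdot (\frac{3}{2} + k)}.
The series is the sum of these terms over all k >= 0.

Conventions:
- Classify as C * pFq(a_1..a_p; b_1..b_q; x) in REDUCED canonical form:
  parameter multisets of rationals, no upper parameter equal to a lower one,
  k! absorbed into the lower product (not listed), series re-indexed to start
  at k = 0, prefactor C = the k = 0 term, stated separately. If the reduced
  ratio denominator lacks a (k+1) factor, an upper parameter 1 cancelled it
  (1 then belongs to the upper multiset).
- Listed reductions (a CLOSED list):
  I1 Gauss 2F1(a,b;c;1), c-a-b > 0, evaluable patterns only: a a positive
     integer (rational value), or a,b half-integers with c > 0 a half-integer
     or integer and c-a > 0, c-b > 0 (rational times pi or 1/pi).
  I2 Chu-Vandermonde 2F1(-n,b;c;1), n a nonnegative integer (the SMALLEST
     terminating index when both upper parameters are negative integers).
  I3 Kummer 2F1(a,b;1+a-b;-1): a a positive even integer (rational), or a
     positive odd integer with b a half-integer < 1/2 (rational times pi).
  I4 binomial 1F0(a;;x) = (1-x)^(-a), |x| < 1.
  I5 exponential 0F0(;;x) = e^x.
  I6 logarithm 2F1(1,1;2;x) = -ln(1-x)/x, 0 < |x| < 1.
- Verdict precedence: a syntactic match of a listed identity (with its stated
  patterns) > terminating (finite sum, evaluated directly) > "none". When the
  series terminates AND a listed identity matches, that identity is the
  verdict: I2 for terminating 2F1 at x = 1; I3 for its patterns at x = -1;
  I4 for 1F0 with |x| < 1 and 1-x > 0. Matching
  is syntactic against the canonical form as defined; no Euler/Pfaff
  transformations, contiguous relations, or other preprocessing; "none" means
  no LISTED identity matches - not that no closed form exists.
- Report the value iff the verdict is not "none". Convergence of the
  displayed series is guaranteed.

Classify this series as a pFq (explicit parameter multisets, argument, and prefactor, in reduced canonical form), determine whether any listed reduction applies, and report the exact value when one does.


Prefactor \frac{3}{11}, argument -\frac{3}{4}: 1F0 with upper {-\frac{3}{2}} over lower {-}. Verdict: the I4 binomial reduction fires (the 1F0 binomial series: exponent 3/2, x = -\frac{3}{4}). Its exact value is \frac{3}{11} \cdot \left(\frac{7}{4}\right)^{\frac{3}{2}}.

Structural cue: from the first term \frac{3}{11}: k + 3/2 divides numerator and denominator alike; C = 3/11, x = -3/4 after cancelling.
Adjacent-term ratio: r(k) = -\frac{3}{4} * (k-\frac{3}{2}) / [(k+1)] - rational in k, leading ratio -\frac{3}{4}; with t_0 = \frac{3}{11}, classification follows.


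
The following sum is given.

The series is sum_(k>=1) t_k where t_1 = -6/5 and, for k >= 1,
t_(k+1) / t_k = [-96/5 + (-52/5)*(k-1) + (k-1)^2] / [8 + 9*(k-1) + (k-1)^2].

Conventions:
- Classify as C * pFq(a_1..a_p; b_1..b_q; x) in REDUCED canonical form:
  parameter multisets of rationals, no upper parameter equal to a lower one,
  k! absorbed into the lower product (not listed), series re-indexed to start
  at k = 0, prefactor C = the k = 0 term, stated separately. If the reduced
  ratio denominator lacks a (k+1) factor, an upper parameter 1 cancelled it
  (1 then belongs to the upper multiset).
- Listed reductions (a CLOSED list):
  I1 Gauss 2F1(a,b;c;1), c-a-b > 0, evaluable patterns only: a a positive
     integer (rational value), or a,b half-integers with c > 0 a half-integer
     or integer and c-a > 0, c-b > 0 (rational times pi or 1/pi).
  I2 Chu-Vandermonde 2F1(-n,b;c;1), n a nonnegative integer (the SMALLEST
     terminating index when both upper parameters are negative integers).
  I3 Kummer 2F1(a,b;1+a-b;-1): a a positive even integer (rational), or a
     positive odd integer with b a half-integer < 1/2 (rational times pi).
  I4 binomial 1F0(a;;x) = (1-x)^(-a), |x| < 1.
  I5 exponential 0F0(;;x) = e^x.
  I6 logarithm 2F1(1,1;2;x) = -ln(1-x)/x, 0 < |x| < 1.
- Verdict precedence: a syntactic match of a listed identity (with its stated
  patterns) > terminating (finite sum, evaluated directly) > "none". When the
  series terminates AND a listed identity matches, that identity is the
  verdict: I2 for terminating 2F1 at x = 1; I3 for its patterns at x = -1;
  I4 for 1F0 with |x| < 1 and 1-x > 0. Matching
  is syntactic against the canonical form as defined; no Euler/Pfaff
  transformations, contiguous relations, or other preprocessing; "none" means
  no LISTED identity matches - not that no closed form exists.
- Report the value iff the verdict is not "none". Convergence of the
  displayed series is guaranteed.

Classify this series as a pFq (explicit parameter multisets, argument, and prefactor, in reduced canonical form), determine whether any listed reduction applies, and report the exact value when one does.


Key step: t_0 being -6/5, the expanded ratio factors over Q; prefactor -6/5, roots give parameters.
Term ratio: r(k) = 1 * (k-12) (k+8/5) / [(k+8) (k+1)] ; factor over Q: parameters, x = 1, and C = -6/5.

Prefactor -6/5, argument 1: 2F1 with upper {-12, 8/5} over lower {8}. Verdict (x = 1): Chu-Vandermonde (I2) applies (terminating 2F1 at x = 1 with n = 12, b = 8/5, c = 8). Value: -120247474676/518798828125.


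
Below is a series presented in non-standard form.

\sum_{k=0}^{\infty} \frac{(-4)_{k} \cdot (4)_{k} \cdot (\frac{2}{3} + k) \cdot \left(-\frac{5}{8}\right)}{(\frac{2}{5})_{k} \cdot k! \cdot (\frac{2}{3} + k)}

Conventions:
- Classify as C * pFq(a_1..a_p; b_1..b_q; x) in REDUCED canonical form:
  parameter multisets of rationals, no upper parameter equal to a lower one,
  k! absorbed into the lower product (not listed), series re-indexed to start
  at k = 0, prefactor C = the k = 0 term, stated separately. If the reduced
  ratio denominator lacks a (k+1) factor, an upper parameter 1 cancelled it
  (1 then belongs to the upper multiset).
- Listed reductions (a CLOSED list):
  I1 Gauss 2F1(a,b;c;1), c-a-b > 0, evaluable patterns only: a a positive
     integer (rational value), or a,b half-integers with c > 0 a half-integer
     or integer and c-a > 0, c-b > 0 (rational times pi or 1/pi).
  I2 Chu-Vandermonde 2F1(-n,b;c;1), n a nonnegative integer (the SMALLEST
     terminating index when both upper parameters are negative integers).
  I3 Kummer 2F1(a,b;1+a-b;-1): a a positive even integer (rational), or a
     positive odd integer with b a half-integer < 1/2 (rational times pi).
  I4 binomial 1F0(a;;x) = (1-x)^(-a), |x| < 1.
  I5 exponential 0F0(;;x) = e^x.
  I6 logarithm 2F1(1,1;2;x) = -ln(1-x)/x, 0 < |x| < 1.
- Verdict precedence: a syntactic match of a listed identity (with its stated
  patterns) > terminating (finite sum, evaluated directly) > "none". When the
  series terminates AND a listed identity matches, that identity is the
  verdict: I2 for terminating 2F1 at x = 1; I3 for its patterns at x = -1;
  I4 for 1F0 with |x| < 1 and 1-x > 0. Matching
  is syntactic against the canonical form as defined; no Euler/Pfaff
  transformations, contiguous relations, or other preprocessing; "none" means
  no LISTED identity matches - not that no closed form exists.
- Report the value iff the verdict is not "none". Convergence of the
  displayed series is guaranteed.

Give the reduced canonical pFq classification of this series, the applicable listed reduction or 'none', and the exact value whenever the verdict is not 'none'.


At argument 1: a 2F1 with upper {-4, 4}, lower {\frac{2}{5}}, scaled by C = -\frac{5}{8}. Verdict: Vandermonde's identity (I2) matches (terminating 2F1 at x = 1 with n = 4, b = 4, c = \frac{2}{5}). Exact value: -\frac{585}{476}.

Key observation: t_0 = -\frac{5}{8} here, and k + 2/3 divides numerator and denominator alike; prefactor -5/8 after cancelling.
Ratio: r(k) = 1 * (k-4) (k+4) / [(k+\frac{2}{5}) (k+1)] - rational; roots negated = parameters, x = 1, C = -\frac{5}{8}.


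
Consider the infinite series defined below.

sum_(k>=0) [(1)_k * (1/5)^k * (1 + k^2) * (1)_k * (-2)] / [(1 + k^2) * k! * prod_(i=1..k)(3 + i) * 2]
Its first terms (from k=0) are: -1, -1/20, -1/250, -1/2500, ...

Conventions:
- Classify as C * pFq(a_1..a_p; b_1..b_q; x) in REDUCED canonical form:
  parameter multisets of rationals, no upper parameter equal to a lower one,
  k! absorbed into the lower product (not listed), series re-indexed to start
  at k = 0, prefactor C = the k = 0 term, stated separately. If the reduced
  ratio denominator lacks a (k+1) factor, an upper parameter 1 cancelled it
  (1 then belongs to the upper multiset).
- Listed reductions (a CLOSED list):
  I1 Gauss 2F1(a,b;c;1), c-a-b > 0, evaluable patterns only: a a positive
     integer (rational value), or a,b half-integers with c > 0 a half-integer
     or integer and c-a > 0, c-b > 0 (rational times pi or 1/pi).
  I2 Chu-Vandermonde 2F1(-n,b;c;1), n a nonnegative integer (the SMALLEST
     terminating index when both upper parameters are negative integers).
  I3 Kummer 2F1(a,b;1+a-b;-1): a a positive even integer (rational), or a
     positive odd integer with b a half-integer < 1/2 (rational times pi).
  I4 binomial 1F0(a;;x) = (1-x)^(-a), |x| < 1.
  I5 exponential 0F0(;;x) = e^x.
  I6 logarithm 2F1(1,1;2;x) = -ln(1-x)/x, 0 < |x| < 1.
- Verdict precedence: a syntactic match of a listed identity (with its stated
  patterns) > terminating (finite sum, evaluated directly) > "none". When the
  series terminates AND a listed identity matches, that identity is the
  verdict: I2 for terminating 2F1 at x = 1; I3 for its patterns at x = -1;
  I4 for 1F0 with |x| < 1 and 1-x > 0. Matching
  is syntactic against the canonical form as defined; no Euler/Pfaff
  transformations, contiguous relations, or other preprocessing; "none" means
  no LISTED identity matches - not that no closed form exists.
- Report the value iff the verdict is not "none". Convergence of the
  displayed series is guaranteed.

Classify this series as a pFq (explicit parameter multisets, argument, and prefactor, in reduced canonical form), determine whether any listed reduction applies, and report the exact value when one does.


At argument 1/5: a 2F1 with upper {1, 1}, lower {4}, scaled by C = -1. Verdict: none - this 2F1 at x = 1/5 matches no listed pattern, and upper {1, 1} holds no stopper.

The tell: x = (1/5) and the factor k^2 + 1 cancels (top and bottom), leaving C = -1.
Adjacent-term ratio: r(k) = (1/5) * (k+1) (k+1) / [(k+4) (k+1)] - rational; roots negated = parameters, x = (1/5), C = -1.


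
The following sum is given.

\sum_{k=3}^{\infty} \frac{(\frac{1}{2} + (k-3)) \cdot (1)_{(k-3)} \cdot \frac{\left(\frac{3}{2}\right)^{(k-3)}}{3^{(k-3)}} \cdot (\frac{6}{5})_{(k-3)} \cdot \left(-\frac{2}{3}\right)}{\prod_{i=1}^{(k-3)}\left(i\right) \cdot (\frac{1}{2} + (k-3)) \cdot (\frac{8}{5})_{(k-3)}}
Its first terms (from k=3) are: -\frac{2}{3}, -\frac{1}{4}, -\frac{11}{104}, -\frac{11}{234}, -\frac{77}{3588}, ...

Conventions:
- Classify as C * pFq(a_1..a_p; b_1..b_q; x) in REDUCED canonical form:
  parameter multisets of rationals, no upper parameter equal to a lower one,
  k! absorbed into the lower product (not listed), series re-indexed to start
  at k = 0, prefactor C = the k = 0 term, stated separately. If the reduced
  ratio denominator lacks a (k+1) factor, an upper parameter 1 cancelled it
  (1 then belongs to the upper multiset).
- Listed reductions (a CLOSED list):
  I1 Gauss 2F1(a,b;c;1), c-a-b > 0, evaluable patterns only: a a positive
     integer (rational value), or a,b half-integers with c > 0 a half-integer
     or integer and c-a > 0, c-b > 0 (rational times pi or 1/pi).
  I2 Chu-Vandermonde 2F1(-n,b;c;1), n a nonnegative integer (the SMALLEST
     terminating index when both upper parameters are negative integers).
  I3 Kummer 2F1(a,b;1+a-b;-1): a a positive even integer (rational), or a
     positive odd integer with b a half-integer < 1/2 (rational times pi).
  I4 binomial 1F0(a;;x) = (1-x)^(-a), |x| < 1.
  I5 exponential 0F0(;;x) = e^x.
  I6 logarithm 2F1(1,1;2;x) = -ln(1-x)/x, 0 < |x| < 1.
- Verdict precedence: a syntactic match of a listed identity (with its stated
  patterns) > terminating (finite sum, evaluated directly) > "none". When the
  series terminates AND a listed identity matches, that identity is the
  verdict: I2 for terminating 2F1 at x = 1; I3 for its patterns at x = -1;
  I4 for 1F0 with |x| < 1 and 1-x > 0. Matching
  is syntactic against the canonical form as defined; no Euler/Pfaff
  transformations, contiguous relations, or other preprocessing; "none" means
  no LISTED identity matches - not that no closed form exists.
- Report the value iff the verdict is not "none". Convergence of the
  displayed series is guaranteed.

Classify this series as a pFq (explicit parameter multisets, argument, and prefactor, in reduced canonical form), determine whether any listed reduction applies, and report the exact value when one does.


The tell: t_0 being -\frac{2}{3}, k + 1/2 divides numerator and denominator alike; prefactor -2/3 after cancelling.
Step ratio: r(k) = \frac{1}{2} * (k+1) (k+\frac{6}{5}) / [(k+\frac{8}{5}) (k+1)] - rational; roots negated = parameters, x = \frac{1}{2}, C = -\frac{2}{3}.

Canonical form: C = -\frac{2}{3} times 2F1 with upper {1, \frac{6}{5}}, lower {\frac{8}{5}}, x = \frac{1}{2}. Verdict: none here - no I1-I6 shape fits x = \frac{1}{2} with lower {\frac{8}{5}}.
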